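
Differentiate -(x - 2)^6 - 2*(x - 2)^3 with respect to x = -6*x^5 + 60*x^4 - 240*x^3 + 474*x^2 - 456*x + 168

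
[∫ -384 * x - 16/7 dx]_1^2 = -4048/7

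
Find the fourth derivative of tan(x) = 24*tan(x)^5 + 40*tan(x)^3 + 16*tan(x)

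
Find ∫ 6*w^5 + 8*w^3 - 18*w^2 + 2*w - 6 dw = w^6 + 2*w^4 - 6*w^3 + w^2 - 6*w + C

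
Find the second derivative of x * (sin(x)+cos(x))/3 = sqrt(2)*(-x*sin(x + pi/4) + 2*cos(x + pi/4))/3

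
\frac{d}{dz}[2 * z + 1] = 2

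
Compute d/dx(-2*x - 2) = -2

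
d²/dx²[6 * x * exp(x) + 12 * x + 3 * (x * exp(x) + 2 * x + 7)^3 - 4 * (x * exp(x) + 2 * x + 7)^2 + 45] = 27*x^3*exp(3*x) + 72*x^3*exp(2*x) + 36*x^3*exp(x) + 54*x^2*exp(3*x) + 452*x^2*exp(2*x) + 452*x^2*exp(x) + 18*x*exp(3*x) + 580*x*exp(2*x) + 1551*x*exp(x) + 144*x + 118*exp(2*x) + 1254*exp(x) + 472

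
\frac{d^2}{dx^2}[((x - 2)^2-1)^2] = 12*x^2 - 48*x + 44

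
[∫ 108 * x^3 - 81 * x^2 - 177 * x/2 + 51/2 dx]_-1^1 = -3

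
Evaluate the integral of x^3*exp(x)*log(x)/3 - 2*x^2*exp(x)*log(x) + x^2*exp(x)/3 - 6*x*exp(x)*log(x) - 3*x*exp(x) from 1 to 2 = -28*exp(2)*log(2)/3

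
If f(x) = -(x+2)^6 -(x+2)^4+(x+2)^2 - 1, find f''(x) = -30*x^4 - 240*x^3 - 732*x^2 - 1008*x - 526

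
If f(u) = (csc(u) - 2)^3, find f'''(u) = 3*(4 - 16/sin(u) - 15/sin(u)^2 + 48/sin(u)^3 - 20/sin(u)^4)*cos(u)/sin(u)^2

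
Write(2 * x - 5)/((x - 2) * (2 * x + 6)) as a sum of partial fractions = 11/(10*(x + 3)) - 1/(10*(x - 2))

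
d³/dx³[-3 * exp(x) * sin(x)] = -6*sqrt(2)*exp(x)*cos(x + pi/4)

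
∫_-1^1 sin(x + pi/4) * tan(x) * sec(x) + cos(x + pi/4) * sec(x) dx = sqrt(2)*tan(1)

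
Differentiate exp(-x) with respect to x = -exp(-x)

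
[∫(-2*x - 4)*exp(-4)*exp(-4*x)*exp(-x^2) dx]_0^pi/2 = -exp(-4) + exp(-(pi/2 + 2)^2)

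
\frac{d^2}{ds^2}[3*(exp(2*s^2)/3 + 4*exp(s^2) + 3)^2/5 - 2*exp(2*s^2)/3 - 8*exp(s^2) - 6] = 64*s^2*exp(4*s^2)/15 + 288*s^2*exp(3*s^2)/5 + 2432*s^2*exp(2*s^2)/15 + 128*s^2*exp(s^2)/5 + 8*exp(4*s^2)/15 + 48*exp(3*s^2)/5 + 608*exp(2*s^2)/15 + 64*exp(s^2)/5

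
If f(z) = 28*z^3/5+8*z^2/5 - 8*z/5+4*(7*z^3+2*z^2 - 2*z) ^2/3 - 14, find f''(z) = 1960*z^4 + 2240*z^3/3 - 384*z^2 - 152*z/5 + 208/15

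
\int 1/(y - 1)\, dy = log(2*y - 2) + C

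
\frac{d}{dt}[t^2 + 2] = 2*t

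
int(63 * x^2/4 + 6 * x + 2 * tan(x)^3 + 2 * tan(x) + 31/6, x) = 21*x^3/4 + 3*x^2 + 31*x/6 + cos(x)^(-2) + C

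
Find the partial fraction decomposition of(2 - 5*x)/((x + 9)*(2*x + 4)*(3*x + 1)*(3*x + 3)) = 33/(520*(3*x + 1)) - 47/(8736*(x + 9)) + 2/(35*(x + 2)) - 7/(96*(x + 1))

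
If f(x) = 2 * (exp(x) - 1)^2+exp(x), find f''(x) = 8*exp(2*x) - 3*exp(x)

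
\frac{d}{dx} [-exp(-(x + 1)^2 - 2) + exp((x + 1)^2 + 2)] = (2*x*exp(2*x^2 + 4*x + 6) + 2*x + 2*exp(2*x^2 + 4*x + 6) + 2)*exp(-x^2 - 2*x - 3)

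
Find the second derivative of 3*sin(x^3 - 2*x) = -27*x^4*sin(x^3 - 2*x) + 36*x^2*sin(x^3 - 2*x) + 18*x*cos(x^3 - 2*x) - 12*sin(x^3 - 2*x)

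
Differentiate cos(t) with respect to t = -sin(t)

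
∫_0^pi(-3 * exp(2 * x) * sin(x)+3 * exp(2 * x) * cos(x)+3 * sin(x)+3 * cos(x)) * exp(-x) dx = -3*exp(pi) + 3*exp(-pi)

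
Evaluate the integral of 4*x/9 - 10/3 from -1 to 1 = -20/3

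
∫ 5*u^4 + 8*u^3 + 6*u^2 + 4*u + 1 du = u^5 + 2*u^4 + 2*u^3 + 2*u^2 + u + C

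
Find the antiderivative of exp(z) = exp(z) + C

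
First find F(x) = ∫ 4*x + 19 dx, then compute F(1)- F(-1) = 38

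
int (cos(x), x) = sin(x) + C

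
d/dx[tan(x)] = cos(x)^(-2)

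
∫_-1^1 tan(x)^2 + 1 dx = 2*tan(1)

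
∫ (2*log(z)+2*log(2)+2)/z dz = (log(2*z) + 1)^2 + C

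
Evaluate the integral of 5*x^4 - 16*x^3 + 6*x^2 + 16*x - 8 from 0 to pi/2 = (-2 + pi/2)^2*(-pi + pi^3/8)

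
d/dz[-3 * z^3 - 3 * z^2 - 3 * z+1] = -9*z^2 - 6*z - 3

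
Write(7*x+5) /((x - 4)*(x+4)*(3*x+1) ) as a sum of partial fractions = -24/(143*(3*x + 1)) - 23/(88*(x + 4)) + 33/(104*(x - 4))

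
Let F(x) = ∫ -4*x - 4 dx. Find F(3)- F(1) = -24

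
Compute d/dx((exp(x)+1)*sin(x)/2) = sqrt(2)*exp(x)*sin(x + pi/4)/2 + cos(x)/2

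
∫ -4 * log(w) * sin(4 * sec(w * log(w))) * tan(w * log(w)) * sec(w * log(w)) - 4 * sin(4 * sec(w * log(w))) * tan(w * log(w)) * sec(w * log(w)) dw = cos(4*sec(w*log(w))) + C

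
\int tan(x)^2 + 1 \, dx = tan(x) + C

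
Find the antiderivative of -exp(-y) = exp(-y) + C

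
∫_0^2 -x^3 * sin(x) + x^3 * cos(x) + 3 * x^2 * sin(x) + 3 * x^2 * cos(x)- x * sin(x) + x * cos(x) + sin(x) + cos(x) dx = 10*cos(2) + 10*sin(2)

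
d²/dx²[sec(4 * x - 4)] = 32*tan(4*x - 4)^2*sec(4*x - 4) + 16*sec(4*x - 4)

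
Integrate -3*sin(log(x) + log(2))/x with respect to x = 3*cos(log(2*x)) + C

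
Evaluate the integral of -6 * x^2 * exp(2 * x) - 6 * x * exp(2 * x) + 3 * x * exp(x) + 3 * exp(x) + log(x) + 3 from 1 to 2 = -12*exp(4) - 3*E + 2*log(2) + 2 + 9*exp(2)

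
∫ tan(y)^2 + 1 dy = tan(y) + C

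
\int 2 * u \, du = u^2 + C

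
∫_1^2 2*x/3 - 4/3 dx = -1/3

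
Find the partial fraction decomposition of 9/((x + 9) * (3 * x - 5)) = 27/(32*(3*x - 5)) - 9/(32*(x + 9))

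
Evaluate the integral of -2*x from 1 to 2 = -3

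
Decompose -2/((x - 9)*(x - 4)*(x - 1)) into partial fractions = -1/(12*(x - 1)) + 2/(15*(x - 4)) - 1/(20*(x - 9))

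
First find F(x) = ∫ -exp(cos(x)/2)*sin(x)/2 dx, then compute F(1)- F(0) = -exp(1/2) + exp(cos(1)/2)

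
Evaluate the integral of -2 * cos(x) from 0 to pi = 0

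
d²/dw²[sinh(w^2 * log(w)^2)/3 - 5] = 4*w^2*log(w)^4*sinh(w^2*log(w)^2)/3 + 8*w^2*log(w)^3*sinh(w^2*log(w)^2)/3 + 4*w^2*log(w)^2*sinh(w^2*log(w)^2)/3 + 2*log(w)^2*cosh(w^2*log(w)^2)/3 + 2*log(w)*cosh(w^2*log(w)^2) + 2*cosh(w^2*log(w)^2)/3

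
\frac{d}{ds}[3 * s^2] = 6*s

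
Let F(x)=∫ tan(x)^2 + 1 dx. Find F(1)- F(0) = tan(1)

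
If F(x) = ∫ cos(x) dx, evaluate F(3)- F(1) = -sin(1) + sin(3)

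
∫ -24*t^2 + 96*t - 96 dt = -8*t^3 + 48*t^2 - 96*t + C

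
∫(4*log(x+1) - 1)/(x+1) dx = (2*log(x + 1) - 1)*log(x + 1) + C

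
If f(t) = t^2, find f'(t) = 2*t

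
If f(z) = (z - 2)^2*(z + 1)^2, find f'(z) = 4*z^3 - 6*z^2 - 6*z + 4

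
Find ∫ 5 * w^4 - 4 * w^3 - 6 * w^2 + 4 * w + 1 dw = w^5 - w^4 - 2*w^3 + 2*w^2 + w + C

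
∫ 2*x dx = x^2 + C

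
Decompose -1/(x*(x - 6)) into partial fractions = -1/(6*(x - 6)) + 1/(6*x)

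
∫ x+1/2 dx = x^2/2 + x/2 + C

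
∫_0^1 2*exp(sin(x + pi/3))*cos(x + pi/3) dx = -2*exp(sqrt(3)/2) + 2*exp(sin(1 + pi/3))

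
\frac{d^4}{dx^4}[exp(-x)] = exp(-x)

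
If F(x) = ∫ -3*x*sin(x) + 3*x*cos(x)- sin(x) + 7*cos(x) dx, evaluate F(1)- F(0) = -4 + 7*cos(1) + 7*sin(1)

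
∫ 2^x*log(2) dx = 2^x + C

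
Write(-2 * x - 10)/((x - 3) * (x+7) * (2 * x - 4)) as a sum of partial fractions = 1/(45*(x + 7)) + 7/(9*(x - 2)) - 4/(5*(x - 3))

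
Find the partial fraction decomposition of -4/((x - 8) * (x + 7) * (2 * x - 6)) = -1/(75*(x + 7)) + 1/(25*(x - 3)) - 2/(75*(x - 8))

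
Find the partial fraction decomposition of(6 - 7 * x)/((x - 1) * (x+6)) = -48/(7*(x + 6)) - 1/(7*(x - 1))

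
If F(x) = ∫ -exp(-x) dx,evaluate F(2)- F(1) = -exp(-1) + exp(-2)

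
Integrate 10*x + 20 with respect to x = 5*x^2 + 20*x + C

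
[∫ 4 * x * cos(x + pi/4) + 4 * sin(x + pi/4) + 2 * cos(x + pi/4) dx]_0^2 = -sqrt(2) + 10*sin(pi/4 + 2)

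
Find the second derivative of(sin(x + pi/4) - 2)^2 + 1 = -2*sin(2*x) + 4*sin(x + pi/4)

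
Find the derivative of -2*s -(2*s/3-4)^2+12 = 10/3 - 8*s/9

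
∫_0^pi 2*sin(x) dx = 4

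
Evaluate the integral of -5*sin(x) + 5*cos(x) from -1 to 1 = 10*sin(1)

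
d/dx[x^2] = 2*x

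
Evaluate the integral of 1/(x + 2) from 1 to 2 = -log(3) + log(4)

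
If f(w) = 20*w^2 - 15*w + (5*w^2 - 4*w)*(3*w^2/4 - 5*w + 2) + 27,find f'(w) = 15*w^3 - 84*w^2 + 100*w - 23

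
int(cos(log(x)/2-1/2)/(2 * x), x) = sin((log(x) - 1)/2) + C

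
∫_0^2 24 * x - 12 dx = 24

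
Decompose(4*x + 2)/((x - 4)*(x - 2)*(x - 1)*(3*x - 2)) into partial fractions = -63/(20*(3*x - 2)) + 2/(x - 1) - 5/(4*(x - 2)) + 3/(10*(x - 4))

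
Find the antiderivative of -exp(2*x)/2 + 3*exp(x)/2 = (6 - exp(x))*exp(x)/4 + C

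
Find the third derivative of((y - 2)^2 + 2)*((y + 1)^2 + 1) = 24*y - 12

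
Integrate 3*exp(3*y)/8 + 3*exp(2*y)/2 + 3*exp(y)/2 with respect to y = (exp(y) + 2)^3/8 + C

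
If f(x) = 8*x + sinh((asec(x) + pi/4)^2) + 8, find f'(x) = (16*x^2*sqrt(1 - 1/x^2) + 4*cosh(asec(x)^2 + pi*asec(x)/2 + pi^2/16)*asec(x) + pi*cosh(asec(x)^2 + pi*asec(x)/2 + pi^2/16))/(2*x^2*sqrt(1 - 1/x^2))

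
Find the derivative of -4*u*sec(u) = -4*u*tan(u)*sec(u) - 4*sec(u)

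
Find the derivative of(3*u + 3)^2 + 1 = 18*u + 18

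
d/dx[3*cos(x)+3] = -3*sin(x)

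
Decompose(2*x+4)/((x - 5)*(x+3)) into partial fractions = 1/(4*(x + 3)) + 7/(4*(x - 5))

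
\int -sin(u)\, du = cos(u) + C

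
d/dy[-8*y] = -8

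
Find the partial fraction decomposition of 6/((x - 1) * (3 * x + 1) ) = -9/(2*(3*x + 1)) + 3/(2*(x - 1))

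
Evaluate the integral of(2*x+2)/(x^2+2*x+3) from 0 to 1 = -log(3) + log(6)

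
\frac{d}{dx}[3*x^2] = 6*x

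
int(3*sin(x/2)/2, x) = -3*cos(x/2) + C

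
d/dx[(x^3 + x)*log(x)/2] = 3*x^2*log(x)/2 + x^2/2 + log(x)/2 + 1/2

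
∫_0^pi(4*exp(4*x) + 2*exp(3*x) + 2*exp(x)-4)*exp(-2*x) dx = -2*exp(-pi) + 2*exp(pi) + 2*(-exp(-pi) + exp(pi))^2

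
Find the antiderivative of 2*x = x^2 + C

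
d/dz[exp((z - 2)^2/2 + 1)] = z*exp(z^2/2 - 2*z + 3) - 2*exp(z^2/2 - 2*z + 3)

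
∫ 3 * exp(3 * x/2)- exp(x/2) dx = 2*(exp(x) - 1)*exp(x/2) + C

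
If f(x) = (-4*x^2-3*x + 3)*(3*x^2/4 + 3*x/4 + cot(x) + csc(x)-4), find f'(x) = -12*x^3 + 4*x^2*cot(x)^2 + 4*x^2*cot(x)*csc(x) - 47*x^2/4 + 3*x*cot(x)^2 + 3*x*cot(x)*csc(x) - 8*x*cot(x) - 8*x*csc(x) + 35*x - 3*cot(x)^2 - 3*cot(x)*csc(x) - 3*cot(x) - 3*csc(x) + 45/4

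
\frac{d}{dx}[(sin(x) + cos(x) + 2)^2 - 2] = 2*cos(2*x) + 4*sqrt(2)*cos(x + pi/4)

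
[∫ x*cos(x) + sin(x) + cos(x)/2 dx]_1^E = -3*sin(1)/2 + (1/2 + E)*sin(E)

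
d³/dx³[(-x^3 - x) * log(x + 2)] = (-6*x^3*log(x + 2) - 11*x^3 - 36*x^2*log(x + 2) - 54*x^2 - 72*x*log(x + 2) - 71*x - 48*log(x + 2) + 6)/(x^3 + 6*x^2 + 12*x + 8)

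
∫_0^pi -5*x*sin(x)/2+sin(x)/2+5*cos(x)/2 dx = 1 - 5*pi/2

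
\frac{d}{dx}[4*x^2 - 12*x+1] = 8*x - 12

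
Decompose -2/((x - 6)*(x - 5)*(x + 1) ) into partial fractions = -1/(21*(x + 1)) + 1/(3*(x - 5)) - 2/(7*(x - 6))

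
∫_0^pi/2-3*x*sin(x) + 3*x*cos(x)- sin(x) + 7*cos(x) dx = 3*pi/2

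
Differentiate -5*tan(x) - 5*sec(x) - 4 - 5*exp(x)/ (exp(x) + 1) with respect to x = -5*(exp(2*x)*sin(x)/cos(x)^2 + exp(2*x)/cos(x)^2 + 2*exp(x)*sin(x)/cos(x)^2 + exp(x) + 2*exp(x)/cos(x)^2 + sin(x)/cos(x)^2 + cos(x)^(-2))/(exp(2*x) + 2*exp(x) + 1)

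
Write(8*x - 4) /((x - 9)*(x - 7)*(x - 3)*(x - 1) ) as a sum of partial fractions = -1/(24*(x - 1)) + 5/(12*(x - 3)) - 13/(12*(x - 7)) + 17/(24*(x - 9))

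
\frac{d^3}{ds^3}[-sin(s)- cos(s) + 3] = -sin(s) + cos(s)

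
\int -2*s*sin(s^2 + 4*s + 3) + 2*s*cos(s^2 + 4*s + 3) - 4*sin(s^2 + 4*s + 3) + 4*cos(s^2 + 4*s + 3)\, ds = sin((s + 2)^2 - 1) + cos((s + 2)^2 - 1) + C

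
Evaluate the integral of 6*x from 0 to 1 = 3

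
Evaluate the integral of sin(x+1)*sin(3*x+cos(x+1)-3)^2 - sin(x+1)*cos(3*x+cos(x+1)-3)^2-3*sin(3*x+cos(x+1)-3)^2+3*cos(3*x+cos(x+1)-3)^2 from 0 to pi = sin(2*(3 - cos(1)))/2 - sin(2*(cos(1) + 3))/2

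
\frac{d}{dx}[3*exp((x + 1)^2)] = 6*x*exp(x^2 + 2*x + 1) + 6*exp(x^2 + 2*x + 1)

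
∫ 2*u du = u^2 + C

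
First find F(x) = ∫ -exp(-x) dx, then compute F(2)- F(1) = -exp(-1) + exp(-2)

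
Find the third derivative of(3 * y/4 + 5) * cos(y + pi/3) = 3*y*sin(y + pi/3)/4 + 5*sin(y + pi/3) - 9*cos(y + pi/3)/4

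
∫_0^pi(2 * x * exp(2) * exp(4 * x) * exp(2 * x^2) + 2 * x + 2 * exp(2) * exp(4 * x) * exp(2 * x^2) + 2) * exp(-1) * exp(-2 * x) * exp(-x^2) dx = -E - exp(-(1 + pi)^2) + exp(-1) + exp((1 + pi)^2)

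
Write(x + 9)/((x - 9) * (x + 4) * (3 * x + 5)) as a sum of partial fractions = -33/(112*(3*x + 5)) + 5/(91*(x + 4)) + 9/(208*(x - 9))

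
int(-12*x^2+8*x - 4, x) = -4*x^3 + 4*x^2 - 4*x + C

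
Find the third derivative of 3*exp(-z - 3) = -3*exp(-z - 3)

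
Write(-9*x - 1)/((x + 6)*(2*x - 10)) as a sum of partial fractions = -53/(22*(x + 6)) - 23/(11*(x - 5))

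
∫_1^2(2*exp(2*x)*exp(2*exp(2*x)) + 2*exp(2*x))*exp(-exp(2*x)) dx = -exp(exp(2)) - exp(-exp(4)) + exp(-exp(2)) + exp(exp(4))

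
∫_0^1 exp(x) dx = -1 + E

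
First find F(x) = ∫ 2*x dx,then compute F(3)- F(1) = 8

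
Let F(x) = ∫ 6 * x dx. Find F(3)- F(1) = 24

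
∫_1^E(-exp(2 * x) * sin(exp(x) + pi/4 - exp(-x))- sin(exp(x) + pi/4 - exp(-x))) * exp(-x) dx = cos(-exp(-E) + pi/4 + exp(E)) - cos(-exp(-1) + pi/4 + E)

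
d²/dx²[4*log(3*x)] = -4/x^2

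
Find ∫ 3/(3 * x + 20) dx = log(3*x/2 + 10) + C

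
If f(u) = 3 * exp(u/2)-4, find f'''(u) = 3*exp(u/2)/8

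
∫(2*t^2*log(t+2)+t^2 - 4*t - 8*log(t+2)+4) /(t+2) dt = (t - 2)^2*log(t + 2) + C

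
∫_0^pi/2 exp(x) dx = -1 + exp(pi/2)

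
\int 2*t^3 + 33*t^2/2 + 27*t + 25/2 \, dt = t^4/2 + 11*t^3/2 + 27*t^2/2 + 25*t/2 + C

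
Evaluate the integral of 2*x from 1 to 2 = 3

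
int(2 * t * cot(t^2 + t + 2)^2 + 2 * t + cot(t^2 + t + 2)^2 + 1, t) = -cot(t^2 + t + 2) + C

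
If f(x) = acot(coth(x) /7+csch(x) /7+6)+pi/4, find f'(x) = 7*(cosh(x) + 1)/(84*sinh(x) + 42*sinh(2*x) + 2*cosh(x) + 907*cosh(2*x) - 905)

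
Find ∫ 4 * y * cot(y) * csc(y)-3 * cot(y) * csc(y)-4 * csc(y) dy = (3 - 4*y)*csc(y) + C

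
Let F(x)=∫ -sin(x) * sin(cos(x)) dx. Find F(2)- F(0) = -cos(cos(2)) + cos(1)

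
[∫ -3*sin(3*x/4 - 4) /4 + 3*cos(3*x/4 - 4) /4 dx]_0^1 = cos(13/4) + sin(4) - sin(13/4) - cos(4)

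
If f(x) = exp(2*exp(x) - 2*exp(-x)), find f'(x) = (2*exp(2*exp(x) - 2*exp(-x)) + 2*exp(2*x + 2*exp(x) - 2*exp(-x)))*exp(-x)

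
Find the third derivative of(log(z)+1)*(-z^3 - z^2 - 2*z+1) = (-6*z^3*log(z) - 17*z^3 - 2*z^2 + 2*z + 2)/z^3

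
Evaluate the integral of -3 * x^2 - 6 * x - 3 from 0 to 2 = -26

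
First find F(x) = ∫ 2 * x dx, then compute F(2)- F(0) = 4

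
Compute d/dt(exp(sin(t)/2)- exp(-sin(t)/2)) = (exp(sin(t)) + 1)*exp(-sin(t)/2)*cos(t)/2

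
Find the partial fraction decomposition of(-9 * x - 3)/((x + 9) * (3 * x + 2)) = 9/(25*(3*x + 2)) - 78/(25*(x + 9))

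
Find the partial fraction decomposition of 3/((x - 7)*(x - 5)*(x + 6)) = 3/(143*(x + 6)) - 3/(22*(x - 5)) + 3/(26*(x - 7))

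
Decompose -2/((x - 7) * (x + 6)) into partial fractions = 2/(13*(x + 6)) - 2/(13*(x - 7))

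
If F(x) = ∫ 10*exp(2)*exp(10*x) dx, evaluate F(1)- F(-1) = -exp(-8) + exp(12)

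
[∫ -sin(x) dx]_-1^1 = 0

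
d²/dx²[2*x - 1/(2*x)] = -1/x^3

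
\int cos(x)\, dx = sin(x) + C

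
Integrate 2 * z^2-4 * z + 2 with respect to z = 2*z^3/3 - 2*z^2 + 2*z + C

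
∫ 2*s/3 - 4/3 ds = s^2/3 - 4*s/3 + C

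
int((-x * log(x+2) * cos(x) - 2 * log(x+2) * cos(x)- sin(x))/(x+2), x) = -log(x + 2)*sin(x) + C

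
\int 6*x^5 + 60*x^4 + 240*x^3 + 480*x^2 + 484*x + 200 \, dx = x^6 + 12*x^5 + 60*x^4 + 160*x^3 + 242*x^2 + 200*x + C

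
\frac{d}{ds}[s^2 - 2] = 2*s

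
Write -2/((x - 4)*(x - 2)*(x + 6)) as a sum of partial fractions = -1/(40*(x + 6)) + 1/(8*(x - 2)) - 1/(10*(x - 4))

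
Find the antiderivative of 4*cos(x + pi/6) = 4*sin(x + pi/6) + C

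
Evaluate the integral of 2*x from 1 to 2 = 3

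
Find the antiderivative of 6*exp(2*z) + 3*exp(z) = 3*(exp(z) + 1)*exp(z) + C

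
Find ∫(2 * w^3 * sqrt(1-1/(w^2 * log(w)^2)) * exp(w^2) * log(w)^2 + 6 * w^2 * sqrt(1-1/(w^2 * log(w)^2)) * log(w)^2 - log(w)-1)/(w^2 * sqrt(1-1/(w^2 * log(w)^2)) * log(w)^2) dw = 6*w + exp(w^2) + acsc(w*log(w)) + C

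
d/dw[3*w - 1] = 3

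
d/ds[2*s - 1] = 2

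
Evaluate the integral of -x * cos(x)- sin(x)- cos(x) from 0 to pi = 0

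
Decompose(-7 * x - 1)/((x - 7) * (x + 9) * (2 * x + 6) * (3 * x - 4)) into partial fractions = 9/(442*(3*x - 4)) - 1/(96*(x + 9)) + 1/(78*(x + 3)) - 5/(544*(x - 7))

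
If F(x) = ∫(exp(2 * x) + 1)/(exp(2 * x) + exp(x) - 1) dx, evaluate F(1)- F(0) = log(-exp(-1) + 1 + E)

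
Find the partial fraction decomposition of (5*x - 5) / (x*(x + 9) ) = 50/(9*(x + 9)) - 5/(9*x)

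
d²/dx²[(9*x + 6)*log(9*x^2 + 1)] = (1458*x^3 - 972*x^2 + 486*x + 108)/(81*x^4 + 18*x^2 + 1)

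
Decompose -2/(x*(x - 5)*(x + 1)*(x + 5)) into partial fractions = 1/(100*(x + 5)) - 1/(12*(x + 1)) - 1/(150*(x - 5)) + 2/(25*x)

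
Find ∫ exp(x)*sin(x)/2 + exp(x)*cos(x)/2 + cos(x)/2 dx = (exp(x) + 1)*sin(x)/2 + C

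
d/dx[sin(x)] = cos(x)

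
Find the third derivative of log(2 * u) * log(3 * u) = (4*log(u) - 6 + 2*log(2) + 2*log(3))/u^3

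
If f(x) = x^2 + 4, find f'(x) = 2*x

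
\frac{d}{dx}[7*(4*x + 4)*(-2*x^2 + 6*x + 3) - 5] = -168*x^2 + 224*x + 252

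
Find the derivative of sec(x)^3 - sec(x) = 3*tan(x)*sec(x)^3 - tan(x)*sec(x)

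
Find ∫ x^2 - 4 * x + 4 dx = x^3/3 - 2*x^2 + 4*x + C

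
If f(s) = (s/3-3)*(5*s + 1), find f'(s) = 10*s/3 - 44/3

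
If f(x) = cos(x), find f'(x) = -sin(x)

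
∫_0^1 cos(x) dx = sin(1)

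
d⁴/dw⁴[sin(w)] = sin(w)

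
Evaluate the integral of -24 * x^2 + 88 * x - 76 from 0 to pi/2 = -48 - (4 - pi)^2 + (4 - pi)^3 + 2*pi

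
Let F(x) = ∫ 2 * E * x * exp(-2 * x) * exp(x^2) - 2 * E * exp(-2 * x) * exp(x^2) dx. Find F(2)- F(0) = 0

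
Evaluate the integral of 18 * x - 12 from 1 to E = -1 + (2 - 3*E)^2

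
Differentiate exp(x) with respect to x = exp(x)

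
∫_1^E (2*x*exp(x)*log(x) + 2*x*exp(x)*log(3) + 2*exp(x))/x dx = -2*E*log(3) + 2*exp(E)*log(3*E)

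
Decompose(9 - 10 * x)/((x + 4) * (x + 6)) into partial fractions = -69/(2*(x + 6)) + 49/(2*(x + 4))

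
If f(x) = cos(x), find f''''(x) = cos(x)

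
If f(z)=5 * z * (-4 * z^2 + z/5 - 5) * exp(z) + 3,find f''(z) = -20*z^3*exp(z) - 119*z^2*exp(z) - 141*z*exp(z) - 48*exp(z)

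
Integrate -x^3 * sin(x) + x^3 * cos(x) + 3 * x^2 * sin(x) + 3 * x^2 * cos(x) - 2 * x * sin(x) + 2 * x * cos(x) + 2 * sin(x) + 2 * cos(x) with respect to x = sqrt(2)*x*(x^2 + 2)*sin(x + pi/4) + C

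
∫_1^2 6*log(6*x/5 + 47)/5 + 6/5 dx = -241*log(241/5)/5 + 247*log(247/5)/5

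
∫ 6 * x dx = 3*x^2 + C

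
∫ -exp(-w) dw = exp(-w) + C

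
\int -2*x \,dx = -x^2 + C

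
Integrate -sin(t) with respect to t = cos(t) + C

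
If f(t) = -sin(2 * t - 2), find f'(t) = -2*cos(2*t - 2)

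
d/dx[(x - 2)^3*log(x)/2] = (3*x^3*log(x) + x^3 - 12*x^2*log(x) - 6*x^2 + 12*x*log(x) + 12*x - 8)/(2*x)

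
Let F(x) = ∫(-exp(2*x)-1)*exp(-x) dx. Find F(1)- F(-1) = -2*E + 2*exp(-1)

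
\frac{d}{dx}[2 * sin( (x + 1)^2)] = 4*(x + 1)*cos(x^2 + 2*x + 1)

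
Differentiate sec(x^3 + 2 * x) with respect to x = 3*x^2*tan(x^3 + 2*x)*sec(x^3 + 2*x) + 2*tan(x^3 + 2*x)*sec(x^3 + 2*x)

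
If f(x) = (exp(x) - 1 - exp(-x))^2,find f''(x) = (4*exp(4*x) - 2*exp(3*x) + 2*exp(x) + 4)*exp(-2*x)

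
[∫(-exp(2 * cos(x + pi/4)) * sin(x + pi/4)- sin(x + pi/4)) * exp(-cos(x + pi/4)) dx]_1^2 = -exp(-cos(pi/4 + 2)) - exp(cos(pi/4 + 1)) + exp(cos(pi/4 + 2)) + exp(-cos(pi/4 + 1))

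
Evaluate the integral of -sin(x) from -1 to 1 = 0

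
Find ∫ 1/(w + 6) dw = log(w/2 + 3) + C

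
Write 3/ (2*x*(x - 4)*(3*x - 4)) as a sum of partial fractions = -27/(64*(3*x - 4)) + 3/(64*(x - 4)) + 3/(32*x)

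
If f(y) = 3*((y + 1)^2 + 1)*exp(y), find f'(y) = 3*y^2*exp(y) + 12*y*exp(y) + 12*exp(y)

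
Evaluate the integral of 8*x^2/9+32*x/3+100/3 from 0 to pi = -64 + 4*pi/3 + (2*pi/3 + 4)^3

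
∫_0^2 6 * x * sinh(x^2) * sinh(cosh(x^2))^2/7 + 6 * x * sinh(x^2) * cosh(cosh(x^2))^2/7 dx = -3*sinh(1)*cosh(1)/7 + 3*sinh(cosh(4))*cosh(cosh(4))/7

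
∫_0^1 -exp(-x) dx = -1 + exp(-1)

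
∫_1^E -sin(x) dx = cos(E) - cos(1)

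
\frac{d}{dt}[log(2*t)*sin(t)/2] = (t*log(t)*cos(t) + t*log(2)*cos(t) + sin(t))/(2*t)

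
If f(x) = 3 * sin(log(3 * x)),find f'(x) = 3*cos(log(x) + log(3))/x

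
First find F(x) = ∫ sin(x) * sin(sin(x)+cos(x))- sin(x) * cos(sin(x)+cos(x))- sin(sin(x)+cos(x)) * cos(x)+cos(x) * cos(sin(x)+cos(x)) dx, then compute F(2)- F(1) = sqrt(2)*(-sin(pi/4 + sqrt(2)*sin(pi/4 + 1)) + sin(sqrt(2)*sin(pi/4 + 2) + pi/4))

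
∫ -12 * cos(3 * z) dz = -4*sin(3*z) + C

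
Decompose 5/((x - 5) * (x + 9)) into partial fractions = -5/(14*(x + 9)) + 5/(14*(x - 5))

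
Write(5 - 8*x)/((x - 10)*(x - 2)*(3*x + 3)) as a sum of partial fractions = 13/(99*(x + 1)) + 11/(72*(x - 2)) - 25/(88*(x - 10))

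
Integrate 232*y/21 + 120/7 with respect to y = 116*y^2/21 + 120*y/7 + C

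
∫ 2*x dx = x^2 + C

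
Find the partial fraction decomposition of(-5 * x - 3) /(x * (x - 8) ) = -43/(8*(x - 8)) + 3/(8*x)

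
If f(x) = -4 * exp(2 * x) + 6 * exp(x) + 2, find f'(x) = -8*exp(2*x) + 6*exp(x)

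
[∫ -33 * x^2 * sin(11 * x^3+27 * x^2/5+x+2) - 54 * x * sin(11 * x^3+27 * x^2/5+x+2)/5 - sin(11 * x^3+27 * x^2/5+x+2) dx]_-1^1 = -cos(23/5) + cos(97/5)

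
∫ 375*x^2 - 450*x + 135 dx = 125*x^3 - 225*x^2 + 135*x + C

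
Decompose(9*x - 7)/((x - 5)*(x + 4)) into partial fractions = 43/(9*(x + 4)) + 38/(9*(x - 5))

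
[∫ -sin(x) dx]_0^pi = -2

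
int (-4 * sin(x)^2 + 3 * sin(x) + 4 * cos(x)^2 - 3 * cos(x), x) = 2*sin(2*x) - 3*sqrt(2)*sin(x + pi/4) + C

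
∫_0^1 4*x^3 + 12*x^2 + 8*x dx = 9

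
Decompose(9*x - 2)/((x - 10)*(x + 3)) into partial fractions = 29/(13*(x + 3)) + 88/(13*(x - 10))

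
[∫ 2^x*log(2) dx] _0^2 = 3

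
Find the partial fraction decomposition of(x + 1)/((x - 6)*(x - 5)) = -6/(x - 5) + 7/(x - 6)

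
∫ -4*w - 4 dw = -2*w^2 - 4*w + C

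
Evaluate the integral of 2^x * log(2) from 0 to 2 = 3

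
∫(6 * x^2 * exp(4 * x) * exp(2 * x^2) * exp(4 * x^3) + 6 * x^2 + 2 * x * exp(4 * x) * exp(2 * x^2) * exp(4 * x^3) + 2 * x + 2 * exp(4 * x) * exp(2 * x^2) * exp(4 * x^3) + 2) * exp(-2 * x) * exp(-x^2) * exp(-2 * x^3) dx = 2*sinh(x*(2*x^2 + x + 2)) + C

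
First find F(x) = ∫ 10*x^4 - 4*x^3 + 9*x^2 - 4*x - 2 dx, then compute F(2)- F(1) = 60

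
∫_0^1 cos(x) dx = sin(1)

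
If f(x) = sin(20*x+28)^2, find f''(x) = 800*cos(40*x + 56)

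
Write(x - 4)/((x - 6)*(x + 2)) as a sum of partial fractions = 3/(4*(x + 2)) + 1/(4*(x - 6))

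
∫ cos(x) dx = sin(x) + C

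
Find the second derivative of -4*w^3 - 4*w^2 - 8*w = -24*w - 8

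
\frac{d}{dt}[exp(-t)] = -exp(-t)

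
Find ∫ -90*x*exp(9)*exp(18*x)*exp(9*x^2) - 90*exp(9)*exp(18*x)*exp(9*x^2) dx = -5*exp(9*(x + 1)^2) + C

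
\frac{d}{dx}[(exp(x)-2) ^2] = 2*exp(2*x) - 4*exp(x)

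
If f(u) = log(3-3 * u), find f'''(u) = 2/(u^3 - 3*u^2 + 3*u - 1)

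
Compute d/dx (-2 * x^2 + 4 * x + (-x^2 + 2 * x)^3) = -6*x^5 + 30*x^4 - 48*x^3 + 24*x^2 - 4*x + 4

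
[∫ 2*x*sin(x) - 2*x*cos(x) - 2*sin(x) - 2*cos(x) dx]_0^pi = 2*pi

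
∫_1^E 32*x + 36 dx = -61 + 12*E + (-4*E - 3)^2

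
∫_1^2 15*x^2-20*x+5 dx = 10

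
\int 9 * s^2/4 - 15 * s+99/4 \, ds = 3*s^3/4 - 15*s^2/2 + 99*s/4 + C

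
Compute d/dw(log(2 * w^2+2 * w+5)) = (4*w + 2)/(2*w^2 + 2*w + 5)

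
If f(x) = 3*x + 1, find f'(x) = 3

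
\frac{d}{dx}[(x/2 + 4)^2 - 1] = x/2 + 4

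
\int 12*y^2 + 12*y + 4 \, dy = 4*y^3 + 6*y^2 + 4*y + C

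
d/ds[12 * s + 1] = 12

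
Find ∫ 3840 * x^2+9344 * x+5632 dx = 1280*x^3 + 4672*x^2 + 5632*x + C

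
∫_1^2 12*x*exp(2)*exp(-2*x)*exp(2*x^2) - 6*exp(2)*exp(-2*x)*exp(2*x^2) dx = -3*exp(2) + 3*exp(6)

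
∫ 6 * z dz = 3*z^2 + C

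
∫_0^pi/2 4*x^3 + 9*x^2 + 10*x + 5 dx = -2 + (1 + pi/2)^2*(pi/2 + 2 + pi^2/4)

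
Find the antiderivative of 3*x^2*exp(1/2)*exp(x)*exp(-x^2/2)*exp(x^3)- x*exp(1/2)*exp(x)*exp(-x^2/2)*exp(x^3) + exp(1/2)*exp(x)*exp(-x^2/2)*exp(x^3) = exp(x^3 - x^2/2 + x + 1/2) + C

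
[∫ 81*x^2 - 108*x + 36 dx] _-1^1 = 126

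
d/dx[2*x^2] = 4*x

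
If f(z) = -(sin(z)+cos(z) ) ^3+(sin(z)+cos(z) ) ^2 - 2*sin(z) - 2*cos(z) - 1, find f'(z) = -3*sqrt(2)*sin(3*z + pi/4)/2 + 2*cos(2*z) - 7*sqrt(2)*cos(z + pi/4)/2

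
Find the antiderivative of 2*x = x^2 + C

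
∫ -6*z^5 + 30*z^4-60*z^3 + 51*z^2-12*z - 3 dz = -z^6 + 6*z^5 - 15*z^4 + 17*z^3 - 6*z^2 - 3*z + C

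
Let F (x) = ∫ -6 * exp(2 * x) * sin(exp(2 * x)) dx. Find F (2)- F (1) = -3*cos(exp(2)) + 3*cos(exp(4))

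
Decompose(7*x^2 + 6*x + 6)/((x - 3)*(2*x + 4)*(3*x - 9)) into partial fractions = 11/(75*(x + 2)) + 51/(50*(x - 3)) + 29/(10*(x - 3)^2)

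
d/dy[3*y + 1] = 3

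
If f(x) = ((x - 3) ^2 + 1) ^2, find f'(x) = 4*x^3 - 36*x^2 + 112*x - 120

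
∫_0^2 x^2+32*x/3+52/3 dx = 176/3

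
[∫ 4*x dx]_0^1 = 2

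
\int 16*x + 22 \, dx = 8*x^2 + 22*x + C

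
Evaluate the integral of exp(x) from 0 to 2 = -1 + exp(2)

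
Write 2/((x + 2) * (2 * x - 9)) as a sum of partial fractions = 4/(13*(2*x - 9)) - 2/(13*(x + 2))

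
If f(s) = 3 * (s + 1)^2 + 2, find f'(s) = 6*s + 6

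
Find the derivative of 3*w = 3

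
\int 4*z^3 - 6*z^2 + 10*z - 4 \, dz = z^4 - 2*z^3 + 5*z^2 - 4*z + C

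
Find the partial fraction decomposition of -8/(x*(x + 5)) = 8/(5*(x + 5)) - 8/(5*x)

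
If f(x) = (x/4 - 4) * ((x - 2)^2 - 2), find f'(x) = 3*x^2/4 - 10*x + 33/2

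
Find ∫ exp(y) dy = exp(y) + C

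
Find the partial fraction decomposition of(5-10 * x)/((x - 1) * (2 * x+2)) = -15/(4*(x + 1)) - 5/(4*(x - 1))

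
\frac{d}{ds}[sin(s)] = cos(s)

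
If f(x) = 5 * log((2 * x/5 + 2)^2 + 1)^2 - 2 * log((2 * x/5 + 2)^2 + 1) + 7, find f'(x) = (80*x*log(4*x^2/25 + 8*x/5 + 5) - 16*x + 400*log(4*x^2/25 + 8*x/5 + 5) - 80)/(4*x^2 + 40*x + 125)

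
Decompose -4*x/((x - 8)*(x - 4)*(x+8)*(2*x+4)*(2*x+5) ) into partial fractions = -80/(3003*(2*x + 5)) + 1/(792*(x + 8)) + 1/(90*(x + 2)) + 1/(468*(x - 4)) - 1/(840*(x - 8))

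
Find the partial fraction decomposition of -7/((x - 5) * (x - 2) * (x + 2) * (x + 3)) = 7/(40*(x + 3)) - 1/(4*(x + 2)) + 7/(60*(x - 2)) - 1/(24*(x - 5))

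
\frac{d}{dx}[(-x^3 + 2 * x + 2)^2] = 6*x^5 - 16*x^3 - 12*x^2 + 8*x + 8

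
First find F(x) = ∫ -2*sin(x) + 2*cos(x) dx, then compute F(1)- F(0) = -2 + 2*cos(1) + 2*sin(1)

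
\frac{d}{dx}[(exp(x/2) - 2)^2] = -2*exp(x/2) + exp(x)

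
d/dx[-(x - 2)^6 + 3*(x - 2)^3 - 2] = -6*x^5 + 60*x^4 - 240*x^3 + 489*x^2 - 516*x + 228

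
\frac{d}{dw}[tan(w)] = cos(w)^(-2)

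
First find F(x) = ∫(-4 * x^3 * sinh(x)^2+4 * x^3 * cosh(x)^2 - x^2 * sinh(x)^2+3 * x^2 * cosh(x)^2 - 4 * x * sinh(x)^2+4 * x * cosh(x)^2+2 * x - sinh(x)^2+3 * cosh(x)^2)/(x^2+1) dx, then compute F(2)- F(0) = log(5) + 12 + sinh(4)/2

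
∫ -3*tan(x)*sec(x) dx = -3/cos(x) + C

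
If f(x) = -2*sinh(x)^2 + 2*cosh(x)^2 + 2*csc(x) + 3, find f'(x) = -2*cot(x)*csc(x)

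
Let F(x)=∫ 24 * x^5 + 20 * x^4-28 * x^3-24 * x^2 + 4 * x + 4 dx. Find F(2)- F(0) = 224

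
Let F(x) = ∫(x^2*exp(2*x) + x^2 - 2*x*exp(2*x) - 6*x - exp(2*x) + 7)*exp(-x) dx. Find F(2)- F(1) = -exp(2) + exp(-2)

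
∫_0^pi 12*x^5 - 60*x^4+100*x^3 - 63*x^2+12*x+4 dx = 8 + (-2 + pi)^3*(1 + pi + 2*pi^3)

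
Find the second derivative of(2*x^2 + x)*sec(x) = (-2*x^2 + 4*x^2/cos(x)^2 + 8*x*sin(x)/cos(x) - x + 2*x/cos(x)^2 + 2*sin(x)/cos(x) + 4)/cos(x)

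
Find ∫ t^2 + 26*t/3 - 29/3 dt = t^3/3 + 13*t^2/3 - 29*t/3 + C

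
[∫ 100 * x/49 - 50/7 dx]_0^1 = -300/49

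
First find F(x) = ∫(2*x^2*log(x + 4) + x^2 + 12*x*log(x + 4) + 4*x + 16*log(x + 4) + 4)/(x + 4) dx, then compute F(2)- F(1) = -9*log(5) + 16*log(6)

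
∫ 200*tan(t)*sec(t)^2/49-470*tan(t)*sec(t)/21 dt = 10*(-329 + 30/cos(t))/(147*cos(t)) + C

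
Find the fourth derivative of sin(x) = sin(x)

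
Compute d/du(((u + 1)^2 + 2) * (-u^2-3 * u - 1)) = -4*u^3 - 15*u^2 - 20*u - 11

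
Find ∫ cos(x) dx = sin(x) + C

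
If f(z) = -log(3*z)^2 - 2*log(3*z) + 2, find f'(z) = (-2*log(z) - 2*log(3) - 2)/z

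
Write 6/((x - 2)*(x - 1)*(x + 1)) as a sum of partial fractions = 1/(x + 1) - 3/(x - 1) + 2/(x - 2)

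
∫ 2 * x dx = x^2 + C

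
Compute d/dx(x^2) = 2*x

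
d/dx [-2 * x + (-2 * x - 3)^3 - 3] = -24*x^2 - 72*x - 56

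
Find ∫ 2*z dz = z^2 + C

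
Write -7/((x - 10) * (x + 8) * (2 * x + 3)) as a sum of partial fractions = 28/(299*(2*x + 3)) - 7/(234*(x + 8)) - 7/(414*(x - 10))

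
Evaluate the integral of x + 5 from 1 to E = -47/2 - E + 2*(E/2 + 3)^2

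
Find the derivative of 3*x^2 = 6*x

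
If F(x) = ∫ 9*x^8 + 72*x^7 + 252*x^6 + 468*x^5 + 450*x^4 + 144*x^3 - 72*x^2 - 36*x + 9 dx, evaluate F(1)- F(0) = 217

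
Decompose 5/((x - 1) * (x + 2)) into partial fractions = -5/(3*(x + 2)) + 5/(3*(x - 1))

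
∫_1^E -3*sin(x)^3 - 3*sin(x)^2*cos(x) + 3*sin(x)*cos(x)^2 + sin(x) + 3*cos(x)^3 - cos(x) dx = -(cos(1) + sin(1))^3 - sin(E) + (cos(E) + sin(E))^3 + cos(1) + sin(1) - cos(E)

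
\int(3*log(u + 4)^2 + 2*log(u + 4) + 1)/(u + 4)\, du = (log(u + 4)^2 + log(u + 4) + 1)*log(u + 4) + C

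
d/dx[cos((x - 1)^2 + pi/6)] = 2*(1 - x)*sin(x^2 - 2*x + pi/6 + 1)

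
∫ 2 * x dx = x^2 + C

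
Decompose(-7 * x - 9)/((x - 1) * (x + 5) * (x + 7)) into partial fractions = 5/(2*(x + 7)) - 13/(6*(x + 5)) - 1/(3*(x - 1))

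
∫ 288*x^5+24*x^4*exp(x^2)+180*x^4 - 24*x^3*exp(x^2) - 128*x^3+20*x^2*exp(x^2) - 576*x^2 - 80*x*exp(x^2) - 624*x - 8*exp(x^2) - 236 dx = -4*(-3*x^3 + 3*x^2 + 2*x + 7)*(4*x^3 + 7*x^2 + 7*x + exp(x^2) + 5) + C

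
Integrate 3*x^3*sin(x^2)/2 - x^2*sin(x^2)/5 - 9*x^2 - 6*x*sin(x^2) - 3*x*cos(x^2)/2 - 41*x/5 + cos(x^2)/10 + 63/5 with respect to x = (4*x + cos(x^2) + 6)*(-3*x^2/4 + x/10 + 3) + C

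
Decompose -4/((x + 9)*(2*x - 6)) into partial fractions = 1/(6*(x + 9)) - 1/(6*(x - 3))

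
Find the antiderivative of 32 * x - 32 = 16*x^2 - 32*x + C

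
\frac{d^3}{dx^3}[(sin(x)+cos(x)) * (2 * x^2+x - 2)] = -2*sqrt(2)*x^2*cos(x + pi/4) - 11*x*sin(x) - 13*x*cos(x) - 17*sin(x) + 11*cos(x)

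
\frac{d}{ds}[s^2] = 2*s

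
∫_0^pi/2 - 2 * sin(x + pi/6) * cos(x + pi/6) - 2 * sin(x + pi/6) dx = 1/4 - (sqrt(3)/2 + 1)^2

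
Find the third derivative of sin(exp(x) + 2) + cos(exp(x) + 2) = sqrt(2)*(-exp(2*x)*cos(exp(x) + pi/4 + 2) - 3*exp(x)*sin(exp(x) + pi/4 + 2) + cos(exp(x) + pi/4 + 2))*exp(x)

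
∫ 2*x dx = x^2 + C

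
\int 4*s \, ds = 2*s^2 + C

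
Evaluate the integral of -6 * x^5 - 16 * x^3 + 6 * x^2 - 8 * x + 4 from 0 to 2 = -120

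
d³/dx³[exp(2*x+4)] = 8*exp(2*x + 4)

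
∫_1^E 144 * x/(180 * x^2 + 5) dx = -2*log(37)/5 + 2*log(1 + 36*exp(2))/5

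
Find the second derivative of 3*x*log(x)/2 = 3/(2*x)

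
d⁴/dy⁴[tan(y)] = 24*tan(y)^5 + 40*tan(y)^3 + 16*tan(y)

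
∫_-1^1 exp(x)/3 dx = -exp(-1)/3 + E/3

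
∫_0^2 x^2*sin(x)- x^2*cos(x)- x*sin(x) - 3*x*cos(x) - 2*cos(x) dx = -7*sin(2) + 1 - 7*cos(2)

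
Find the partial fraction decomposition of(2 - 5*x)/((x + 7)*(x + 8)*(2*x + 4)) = 7/(2*(x + 8)) - 37/(10*(x + 7)) + 1/(5*(x + 2))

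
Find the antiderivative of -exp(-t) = exp(-t) + C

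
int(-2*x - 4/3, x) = -x^2 - 4*x/3 + C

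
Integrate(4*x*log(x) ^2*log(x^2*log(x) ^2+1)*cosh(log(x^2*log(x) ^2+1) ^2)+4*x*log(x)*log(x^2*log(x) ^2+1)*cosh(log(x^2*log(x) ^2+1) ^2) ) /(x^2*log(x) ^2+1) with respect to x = sinh(log(x^2*log(x)^2 + 1)^2) + C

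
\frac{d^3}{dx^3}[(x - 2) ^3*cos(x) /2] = x^3*sin(x)/2 - 3*x^2*sin(x) - 9*x^2*cos(x)/2 - 3*x*sin(x) + 18*x*cos(x) + 14*sin(x) - 15*cos(x)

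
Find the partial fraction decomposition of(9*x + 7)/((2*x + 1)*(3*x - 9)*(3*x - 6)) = 2/(63*(2*x + 1)) - 5/(9*(x - 2)) + 34/(63*(x - 3))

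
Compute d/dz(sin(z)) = cos(z)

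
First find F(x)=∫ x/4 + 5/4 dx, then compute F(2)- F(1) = 13/8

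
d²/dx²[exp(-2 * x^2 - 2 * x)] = (16*x^2 + 16*x)*exp(-2*x^2 - 2*x)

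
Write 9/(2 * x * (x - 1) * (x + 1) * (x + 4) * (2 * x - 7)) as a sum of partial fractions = 8/(525*(2*x - 7)) + 1/(200*(x + 4)) - 1/(12*(x + 1)) - 9/(100*(x - 1)) + 9/(56*x)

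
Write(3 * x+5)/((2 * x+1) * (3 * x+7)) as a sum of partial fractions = 6/(11*(3*x + 7)) + 7/(11*(2*x + 1))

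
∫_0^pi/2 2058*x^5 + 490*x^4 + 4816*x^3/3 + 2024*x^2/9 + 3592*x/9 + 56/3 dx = -4*(pi/3 + 4 + 7*pi^2/4)^2 + 4*pi + 21*pi^2 + (pi/3 + 4 + 7*pi^2/4)^3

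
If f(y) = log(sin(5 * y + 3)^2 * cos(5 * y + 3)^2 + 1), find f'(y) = 5*sin(20*y + 12)/(2*(sin(5*y + 3)^2*cos(5*y + 3)^2 + 1))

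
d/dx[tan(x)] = cos(x)^(-2)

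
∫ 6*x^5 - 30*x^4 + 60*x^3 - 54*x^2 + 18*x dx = x^6 - 6*x^5 + 15*x^4 - 18*x^3 + 9*x^2 + C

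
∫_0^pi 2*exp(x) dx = -2 + 2*exp(pi)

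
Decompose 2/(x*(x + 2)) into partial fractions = -1/(x + 2) + 1/x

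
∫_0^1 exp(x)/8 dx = -1/8 + E/8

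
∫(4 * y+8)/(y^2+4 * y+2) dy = 2*log((y + 2)^2 - 2) + C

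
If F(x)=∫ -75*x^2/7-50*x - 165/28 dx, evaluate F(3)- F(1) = -4265/14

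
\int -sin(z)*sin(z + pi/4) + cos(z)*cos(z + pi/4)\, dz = sin(z + pi/4)*cos(z) + C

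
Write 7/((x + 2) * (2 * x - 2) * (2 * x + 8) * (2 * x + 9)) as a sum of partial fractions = -14/(55*(2*x + 9)) + 7/(40*(x + 4)) - 7/(120*(x + 2)) + 7/(660*(x - 1))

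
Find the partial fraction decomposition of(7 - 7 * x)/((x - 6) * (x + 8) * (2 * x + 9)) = -22/(21*(2*x + 9)) + 9/(14*(x + 8)) - 5/(42*(x - 6))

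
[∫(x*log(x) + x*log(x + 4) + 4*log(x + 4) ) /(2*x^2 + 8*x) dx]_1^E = log(E + 4)/2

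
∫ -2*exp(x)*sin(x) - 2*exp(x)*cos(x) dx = -2*exp(x)*sin(x) + C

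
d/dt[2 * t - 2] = 2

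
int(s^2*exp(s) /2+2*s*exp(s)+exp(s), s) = s*(s + 2)*exp(s)/2 + C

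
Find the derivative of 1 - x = -1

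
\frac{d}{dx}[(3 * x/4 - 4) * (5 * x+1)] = 15*x/2 - 77/4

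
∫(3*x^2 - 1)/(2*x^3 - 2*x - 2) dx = log(x^3 - x - 1)/2 + C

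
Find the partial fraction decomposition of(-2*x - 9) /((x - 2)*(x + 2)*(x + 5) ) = 1/(21*(x + 5)) + 5/(12*(x + 2)) - 13/(28*(x - 2))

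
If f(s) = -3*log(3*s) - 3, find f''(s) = 3/s^2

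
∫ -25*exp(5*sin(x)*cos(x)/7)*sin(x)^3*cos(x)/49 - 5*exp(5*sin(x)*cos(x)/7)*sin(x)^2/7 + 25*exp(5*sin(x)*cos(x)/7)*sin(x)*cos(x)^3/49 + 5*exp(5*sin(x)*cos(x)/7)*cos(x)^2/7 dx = 5*exp(5*sin(2*x)/14)*sin(2*x)/14 + C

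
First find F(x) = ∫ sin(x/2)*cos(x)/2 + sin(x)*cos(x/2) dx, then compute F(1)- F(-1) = 0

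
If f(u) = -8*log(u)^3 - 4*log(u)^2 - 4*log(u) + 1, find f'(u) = (-24*log(u)^2 - 8*log(u) - 4)/u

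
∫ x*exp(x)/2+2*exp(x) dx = (x + 3)*exp(x)/2 + C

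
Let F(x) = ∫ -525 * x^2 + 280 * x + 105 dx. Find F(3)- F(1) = -3220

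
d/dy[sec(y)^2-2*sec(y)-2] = 2*(-1 + 1/cos(y))*sin(y)/cos(y)^2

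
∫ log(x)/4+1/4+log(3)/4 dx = x*log(3*x)/4 + C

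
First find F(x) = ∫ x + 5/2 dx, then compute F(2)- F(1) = 4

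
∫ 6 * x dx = 3*x^2 + C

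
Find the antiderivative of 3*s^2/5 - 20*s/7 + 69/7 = s^3/5 - 10*s^2/7 + 69*s/7 + C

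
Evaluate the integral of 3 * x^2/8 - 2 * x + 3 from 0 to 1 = 17/8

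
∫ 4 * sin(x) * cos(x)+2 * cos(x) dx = 2*sin(x) - cos(2*x) + C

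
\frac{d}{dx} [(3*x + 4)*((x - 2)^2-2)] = 9*x^2 - 16*x - 10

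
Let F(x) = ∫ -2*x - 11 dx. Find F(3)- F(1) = -30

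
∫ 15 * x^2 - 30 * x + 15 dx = 5*x^3 - 15*x^2 + 15*x + C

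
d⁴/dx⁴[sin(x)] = sin(x)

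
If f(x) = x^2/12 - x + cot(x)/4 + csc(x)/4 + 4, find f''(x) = 1/6 - 1/(4*sin(x)) + cos(x)/(2*sin(x)^3) + 1/(2*sin(x)^3)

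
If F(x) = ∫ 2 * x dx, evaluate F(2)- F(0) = 4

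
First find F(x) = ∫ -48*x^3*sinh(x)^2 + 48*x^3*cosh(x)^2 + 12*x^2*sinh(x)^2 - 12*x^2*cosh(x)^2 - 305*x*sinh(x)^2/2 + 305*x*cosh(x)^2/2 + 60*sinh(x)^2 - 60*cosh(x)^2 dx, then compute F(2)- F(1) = 1283/4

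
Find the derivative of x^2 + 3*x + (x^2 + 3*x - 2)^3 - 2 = 6*x^5 + 45*x^4 + 84*x^3 - 27*x^2 - 82*x + 39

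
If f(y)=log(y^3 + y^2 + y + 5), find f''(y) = (-3*y^4 - 4*y^3 - 2*y^2 + 28*y + 9)/(y^6 + 2*y^5 + 3*y^4 + 12*y^3 + 11*y^2 + 10*y + 25)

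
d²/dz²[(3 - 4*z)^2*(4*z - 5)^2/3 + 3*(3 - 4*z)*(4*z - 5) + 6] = 1024*z^2 - 2048*z + 2720/3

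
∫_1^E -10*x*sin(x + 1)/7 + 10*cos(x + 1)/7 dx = 10*E*cos(1 + E)/7 - 10*cos(2)/7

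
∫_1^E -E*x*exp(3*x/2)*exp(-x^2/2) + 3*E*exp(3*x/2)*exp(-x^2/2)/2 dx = -exp(2) + exp(-exp(2)/2 + 1 + 3*E/2)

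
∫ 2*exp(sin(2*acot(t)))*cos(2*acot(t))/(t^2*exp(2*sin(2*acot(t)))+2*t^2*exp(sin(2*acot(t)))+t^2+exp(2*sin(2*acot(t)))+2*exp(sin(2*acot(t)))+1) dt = 1/(exp(2*t/(t^2 + 1)) + 1) + C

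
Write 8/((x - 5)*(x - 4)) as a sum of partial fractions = -8/(x - 4) + 8/(x - 5)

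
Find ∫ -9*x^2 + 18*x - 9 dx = -3*x^3 + 9*x^2 - 9*x + C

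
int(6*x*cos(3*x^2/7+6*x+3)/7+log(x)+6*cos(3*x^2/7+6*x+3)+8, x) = x*log(x) + 7*x + sin(3*x^2/7 + 6*x + 3) + C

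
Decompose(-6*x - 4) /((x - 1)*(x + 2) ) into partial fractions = -8/(3*(x + 2)) - 10/(3*(x - 1))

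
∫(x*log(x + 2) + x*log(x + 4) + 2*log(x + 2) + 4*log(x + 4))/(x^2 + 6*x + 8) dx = log(x + 2)*log(x + 4) + C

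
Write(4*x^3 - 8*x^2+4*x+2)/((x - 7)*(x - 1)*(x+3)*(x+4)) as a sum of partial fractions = 398/(55*(x + 4)) - 19/(4*(x + 3)) - 1/(60*(x - 1)) + 101/(66*(x - 7))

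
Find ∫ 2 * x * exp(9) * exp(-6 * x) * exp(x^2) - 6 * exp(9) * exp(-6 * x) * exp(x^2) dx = exp((x - 3)^2) + C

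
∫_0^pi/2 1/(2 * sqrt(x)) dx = sqrt(2)*sqrt(pi)/2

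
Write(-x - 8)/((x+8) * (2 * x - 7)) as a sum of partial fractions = -1/(2*x - 7)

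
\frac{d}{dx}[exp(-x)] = -exp(-x)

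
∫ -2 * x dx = -x^2 + C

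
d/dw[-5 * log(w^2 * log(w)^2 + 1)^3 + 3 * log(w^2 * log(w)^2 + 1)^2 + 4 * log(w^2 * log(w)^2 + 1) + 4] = (-30*w*log(w)^2*log(w^2*log(w)^2 + 1)^2 + 12*w*log(w)^2*log(w^2*log(w)^2 + 1) + 8*w*log(w)^2 - 30*w*log(w)*log(w^2*log(w)^2 + 1)^2 + 12*w*log(w)*log(w^2*log(w)^2 + 1) + 8*w*log(w))/(w^2*log(w)^2 + 1)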